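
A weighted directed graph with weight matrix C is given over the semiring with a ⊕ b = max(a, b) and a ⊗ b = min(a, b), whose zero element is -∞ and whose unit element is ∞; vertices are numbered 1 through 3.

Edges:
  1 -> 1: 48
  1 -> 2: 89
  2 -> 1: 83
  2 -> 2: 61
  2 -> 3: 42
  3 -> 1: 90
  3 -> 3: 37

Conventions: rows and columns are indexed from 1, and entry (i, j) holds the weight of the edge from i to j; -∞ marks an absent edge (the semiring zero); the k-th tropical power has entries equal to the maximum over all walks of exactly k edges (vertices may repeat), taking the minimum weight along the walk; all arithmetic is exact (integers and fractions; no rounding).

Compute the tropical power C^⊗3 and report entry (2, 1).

C^⊗2:
  [83, 61, 42]
  [61, 83, 42]
  [48, 89, 37]
C^⊗3:
  [61, 83, 42]
  [83, 61, 42]
  [83, 61, 42]
Key observation: the optimum is the walk 2->1->2->1, with weight 83 min 89 min 83 = 83.
Optimal value attained by: walk 2->1->2->1.
Answer: (C^⊗3)[2][1] = 83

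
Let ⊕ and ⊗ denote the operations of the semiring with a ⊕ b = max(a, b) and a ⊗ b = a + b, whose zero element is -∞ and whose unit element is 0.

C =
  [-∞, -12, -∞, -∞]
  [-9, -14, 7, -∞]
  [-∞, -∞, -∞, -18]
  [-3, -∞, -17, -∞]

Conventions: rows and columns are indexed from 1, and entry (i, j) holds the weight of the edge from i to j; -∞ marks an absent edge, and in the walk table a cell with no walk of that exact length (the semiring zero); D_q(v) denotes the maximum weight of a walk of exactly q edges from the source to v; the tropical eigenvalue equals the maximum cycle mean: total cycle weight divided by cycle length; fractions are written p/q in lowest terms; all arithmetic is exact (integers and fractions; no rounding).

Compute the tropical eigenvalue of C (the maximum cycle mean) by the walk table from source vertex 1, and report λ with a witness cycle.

q=0: [0, -∞, -∞, -∞]
q=1: [-∞, -12, -∞, -∞]
q=2: [-21, -26, -5, -∞]
q=3: [-35, -33, -19, -23]
q=4: [-26, -47, -26, -37]
Optimal cycle mean attained by: cycle 1->2->3->4->1, total (-12) + 7 + (-18) + (-3), length 4.
Answer: λ = -13/2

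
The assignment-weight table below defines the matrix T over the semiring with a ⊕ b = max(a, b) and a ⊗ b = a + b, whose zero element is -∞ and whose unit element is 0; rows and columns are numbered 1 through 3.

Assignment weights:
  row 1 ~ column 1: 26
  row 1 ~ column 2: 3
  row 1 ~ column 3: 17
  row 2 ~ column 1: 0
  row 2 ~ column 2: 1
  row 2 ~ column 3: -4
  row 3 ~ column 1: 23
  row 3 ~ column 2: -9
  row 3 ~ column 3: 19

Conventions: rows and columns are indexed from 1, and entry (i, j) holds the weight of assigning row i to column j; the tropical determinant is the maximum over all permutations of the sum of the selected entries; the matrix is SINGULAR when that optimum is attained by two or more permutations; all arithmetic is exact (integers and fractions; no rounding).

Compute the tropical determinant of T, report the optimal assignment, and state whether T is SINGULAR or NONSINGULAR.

σ = (1, 2, 3): 26 + 1 + 19 = 46
σ = (1, 3, 2): 26 + (-4) + (-9) = 13
σ = (2, 1, 3): 3 + 0 + 19 = 22
σ = (2, 3, 1): 3 + (-4) + 23 = 22
σ = (3, 1, 2): 17 + 0 + (-9) = 8
σ = (3, 2, 1): 17 + 1 + 23 = 41
Optimal value attained by: σ = (1, 2, 3).
Answer: det⊕(T) = 46; verdict: NONSINGULAR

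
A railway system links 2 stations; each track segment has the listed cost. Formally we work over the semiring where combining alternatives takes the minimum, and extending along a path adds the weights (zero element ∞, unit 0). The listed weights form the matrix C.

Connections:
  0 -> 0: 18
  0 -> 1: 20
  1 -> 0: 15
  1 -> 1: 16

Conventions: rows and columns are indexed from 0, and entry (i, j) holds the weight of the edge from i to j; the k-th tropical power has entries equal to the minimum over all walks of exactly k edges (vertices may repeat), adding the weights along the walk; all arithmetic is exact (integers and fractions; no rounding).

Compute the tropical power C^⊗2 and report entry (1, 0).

C^⊗2:
  [35, 36]
  [31, 32]
Key observation: the optimum is the walk 1->1->0, with weight 16 + 15 = 31.
Optimal value attained by: walk 1->1->0.
Answer: (C^⊗2)[1][0] = 31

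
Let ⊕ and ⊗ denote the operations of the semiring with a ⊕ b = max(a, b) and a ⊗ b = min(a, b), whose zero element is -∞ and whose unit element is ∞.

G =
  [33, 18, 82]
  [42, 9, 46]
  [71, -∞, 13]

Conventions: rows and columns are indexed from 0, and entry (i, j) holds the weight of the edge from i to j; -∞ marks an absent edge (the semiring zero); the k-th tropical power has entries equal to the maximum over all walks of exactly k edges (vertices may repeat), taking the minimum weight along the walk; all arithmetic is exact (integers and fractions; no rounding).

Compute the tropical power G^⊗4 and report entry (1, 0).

G^⊗2:
  [71, 18, 33]
  [46, 18, 42]
  [33, 18, 71]
G^⊗3:
  [33, 18, 71]
  [42, 18, 46]
  [71, 18, 33]
G^⊗4:
  [71, 18, 33]
  [46, 18, 42]
  [33, 18, 71]
Key observation: the optimum is the walk 1->2->0->2->0, with weight 46 min 71 min 82 min 71 = 46.
Optimal value attained by: walk 1->2->0->2->0.
Answer: (G^⊗4)[1][0] = 46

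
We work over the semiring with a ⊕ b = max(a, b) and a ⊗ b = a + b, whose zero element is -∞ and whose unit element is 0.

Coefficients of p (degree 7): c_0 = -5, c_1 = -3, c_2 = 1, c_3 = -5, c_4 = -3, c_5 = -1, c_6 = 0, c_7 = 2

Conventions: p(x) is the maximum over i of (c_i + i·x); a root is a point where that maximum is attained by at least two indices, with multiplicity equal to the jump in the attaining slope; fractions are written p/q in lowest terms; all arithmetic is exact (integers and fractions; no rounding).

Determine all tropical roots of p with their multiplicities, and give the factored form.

hull edge (i=0, c=-5) to (i=2, c=1): slope 3, span 2
hull edge (i=2, c=1) to (i=7, c=2): slope 1/5, span 5
Factored form: p(x) = 2 ⊗ (x ⊕ (-3)) ⊗ (x ⊕ (-3)) ⊗ (x ⊕ (-1/5)) ⊗ (x ⊕ (-1/5)) ⊗ (x ⊕ (-1/5)) ⊗ (x ⊕ (-1/5)) ⊗ (x ⊕ (-1/5))
Answer: roots = -3 (mult 2), -1/5 (mult 5)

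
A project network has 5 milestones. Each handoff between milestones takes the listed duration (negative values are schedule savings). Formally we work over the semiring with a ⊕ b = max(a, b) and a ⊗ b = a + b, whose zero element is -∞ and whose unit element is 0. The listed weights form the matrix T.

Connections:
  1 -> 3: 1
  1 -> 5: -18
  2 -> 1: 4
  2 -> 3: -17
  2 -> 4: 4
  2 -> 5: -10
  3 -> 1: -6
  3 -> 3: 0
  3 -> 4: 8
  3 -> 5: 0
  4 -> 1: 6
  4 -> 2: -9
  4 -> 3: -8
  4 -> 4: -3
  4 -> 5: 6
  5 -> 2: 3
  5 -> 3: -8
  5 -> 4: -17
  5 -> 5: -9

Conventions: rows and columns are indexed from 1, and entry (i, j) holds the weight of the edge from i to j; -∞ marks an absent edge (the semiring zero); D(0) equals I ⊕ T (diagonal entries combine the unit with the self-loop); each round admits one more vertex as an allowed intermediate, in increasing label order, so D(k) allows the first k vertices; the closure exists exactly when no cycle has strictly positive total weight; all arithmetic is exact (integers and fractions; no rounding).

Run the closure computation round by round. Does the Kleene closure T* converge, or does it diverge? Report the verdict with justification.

D(0):
  [0, -∞, 1, -∞, -18]
  [4, 0, -17, 4, -10]
  [-6, -∞, 0, 8, 0]
  [6, -9, -8, 0, 6]
  [-∞, 3, -8, -17, 0]
D(1):
  [0, -∞, 1, -∞, -18]
  [4, 0, 5, 4, -10]
  [-6, -∞, 0, 8, 0]
  [6, -9, 7, 0, 6]
  [-∞, 3, -8, -17, 0]
D(2):
  [0, -∞, 1, -∞, -18]
  [4, 0, 5, 4, -10]
  [-6, -∞, 0, 8, 0]
  [6, -9, 7, 0, 6]
  [7, 3, 8, 7, 0]
Detection: at round 3, diagonal entry (4, 4) turns strictly positive.
Key observation: the cycle 4->1->3->4 has total weight 6 + 1 + 8, which is strictly positive.
Answer: DIVERGES — positive cycle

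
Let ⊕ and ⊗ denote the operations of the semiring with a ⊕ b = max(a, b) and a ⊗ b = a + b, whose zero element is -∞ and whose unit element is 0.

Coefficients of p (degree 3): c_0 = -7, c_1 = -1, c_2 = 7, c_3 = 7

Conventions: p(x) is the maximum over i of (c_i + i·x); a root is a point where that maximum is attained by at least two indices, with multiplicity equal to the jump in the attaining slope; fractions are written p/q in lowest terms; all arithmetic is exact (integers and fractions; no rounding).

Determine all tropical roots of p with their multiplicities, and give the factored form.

hull edge (i=0, c=-7) to (i=2, c=7): slope 7, span 2
hull edge (i=2, c=7) to (i=3, c=7): slope 0, span 1
Factored form: p(x) = 7 ⊗ (x ⊕ (-7)) ⊗ (x ⊕ (-7)) ⊗ (x ⊕ 0)
Answer: roots = -7 (mult 2), 0 (mult 1)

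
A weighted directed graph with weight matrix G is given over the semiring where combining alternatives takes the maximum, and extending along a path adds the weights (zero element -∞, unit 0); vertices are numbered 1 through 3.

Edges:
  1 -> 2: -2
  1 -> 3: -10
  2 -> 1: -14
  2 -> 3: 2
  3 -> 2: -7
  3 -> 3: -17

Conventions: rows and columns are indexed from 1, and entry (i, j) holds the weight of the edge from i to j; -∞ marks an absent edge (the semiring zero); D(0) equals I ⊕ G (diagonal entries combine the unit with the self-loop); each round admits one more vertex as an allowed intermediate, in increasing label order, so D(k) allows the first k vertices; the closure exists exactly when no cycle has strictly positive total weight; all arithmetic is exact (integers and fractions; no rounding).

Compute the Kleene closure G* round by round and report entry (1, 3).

D(0):
  [0, -2, -10]
  [-14, 0, 2]
  [-∞, -7, 0]
D(1):
  [0, -2, -10]
  [-14, 0, 2]
  [-∞, -7, 0]
D(2):
  [0, -2, 0]
  [-14, 0, 2]
  [-21, -7, 0]
D(3):
  [0, -2, 0]
  [-14, 0, 2]
  [-21, -7, 0]
Answer: G*[1][3] = 0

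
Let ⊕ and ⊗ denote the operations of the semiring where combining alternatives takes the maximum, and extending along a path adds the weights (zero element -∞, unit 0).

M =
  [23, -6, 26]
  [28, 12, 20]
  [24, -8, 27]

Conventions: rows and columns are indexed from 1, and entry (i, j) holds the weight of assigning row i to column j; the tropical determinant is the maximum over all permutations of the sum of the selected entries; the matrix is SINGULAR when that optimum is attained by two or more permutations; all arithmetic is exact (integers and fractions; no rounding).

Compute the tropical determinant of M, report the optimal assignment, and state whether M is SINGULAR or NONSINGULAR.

σ = (1, 2, 3): 23 + 12 + 27 = 62
σ = (1, 3, 2): 23 + 20 + (-8) = 35
σ = (2, 1, 3): (-6) + 28 + 27 = 49
σ = (2, 3, 1): (-6) + 20 + 24 = 38
σ = (3, 1, 2): 26 + 28 + (-8) = 46
σ = (3, 2, 1): 26 + 12 + 24 = 62
Optimal value attained by: σ = (1, 2, 3).
Answer: det⊕(M) = 62; verdict: SINGULAR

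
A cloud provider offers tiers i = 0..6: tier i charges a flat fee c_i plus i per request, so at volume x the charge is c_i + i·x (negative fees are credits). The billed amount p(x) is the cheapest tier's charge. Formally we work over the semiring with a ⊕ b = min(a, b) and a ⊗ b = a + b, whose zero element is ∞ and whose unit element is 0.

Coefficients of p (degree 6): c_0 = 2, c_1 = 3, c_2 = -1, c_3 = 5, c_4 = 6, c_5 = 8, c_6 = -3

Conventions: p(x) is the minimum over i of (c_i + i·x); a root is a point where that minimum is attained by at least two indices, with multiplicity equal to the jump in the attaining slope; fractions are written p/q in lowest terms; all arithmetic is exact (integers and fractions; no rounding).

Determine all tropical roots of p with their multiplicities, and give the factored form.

hull edge (i=0, c=2) to (i=2, c=-1): slope -3/2, span 2
hull edge (i=2, c=-1) to (i=6, c=-3): slope -1/2, span 4
Factored form: p(x) = -3 ⊗ (x ⊕ 1/2) ⊗ (x ⊕ 1/2) ⊗ (x ⊕ 1/2) ⊗ (x ⊕ 1/2) ⊗ (x ⊕ 3/2) ⊗ (x ⊕ 3/2)
Answer: roots = 1/2 (mult 4), 3/2 (mult 2)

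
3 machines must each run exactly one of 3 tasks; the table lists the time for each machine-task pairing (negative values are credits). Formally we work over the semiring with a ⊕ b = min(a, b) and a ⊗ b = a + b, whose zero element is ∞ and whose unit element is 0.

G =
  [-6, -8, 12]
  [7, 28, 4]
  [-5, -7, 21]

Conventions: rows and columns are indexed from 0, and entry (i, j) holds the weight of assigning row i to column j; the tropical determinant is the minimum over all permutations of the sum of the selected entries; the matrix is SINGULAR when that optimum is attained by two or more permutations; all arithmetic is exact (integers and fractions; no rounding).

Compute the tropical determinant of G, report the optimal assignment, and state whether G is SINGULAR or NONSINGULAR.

σ = (0, 1, 2): (-6) + 28 + 21 = 43
σ = (0, 2, 1): (-6) + 4 + (-7) = -9
σ = (1, 0, 2): (-8) + 7 + 21 = 20
σ = (1, 2, 0): (-8) + 4 + (-5) = -9
σ = (2, 0, 1): 12 + 7 + (-7) = 12
σ = (2, 1, 0): 12 + 28 + (-5) = 35
Optimal value attained by: σ = (0, 2, 1).
Answer: det⊕(G) = -9; verdict: SINGULAR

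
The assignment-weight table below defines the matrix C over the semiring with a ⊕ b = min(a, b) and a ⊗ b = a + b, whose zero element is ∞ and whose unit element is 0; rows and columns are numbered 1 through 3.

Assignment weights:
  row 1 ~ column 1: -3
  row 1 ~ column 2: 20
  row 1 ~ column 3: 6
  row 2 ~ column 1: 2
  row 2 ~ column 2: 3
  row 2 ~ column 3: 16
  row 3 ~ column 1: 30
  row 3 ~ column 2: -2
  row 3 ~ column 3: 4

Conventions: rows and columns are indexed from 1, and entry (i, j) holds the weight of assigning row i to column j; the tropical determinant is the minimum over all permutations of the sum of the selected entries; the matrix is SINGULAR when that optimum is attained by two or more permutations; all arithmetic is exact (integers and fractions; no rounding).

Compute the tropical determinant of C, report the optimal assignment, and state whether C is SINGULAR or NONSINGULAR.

σ = (1, 2, 3): (-3) + 3 + 4 = 4
σ = (1, 3, 2): (-3) + 16 + (-2) = 11
σ = (2, 1, 3): 20 + 2 + 4 = 26
σ = (2, 3, 1): 20 + 16 + 30 = 66
σ = (3, 1, 2): 6 + 2 + (-2) = 6
σ = (3, 2, 1): 6 + 3 + 30 = 39
Optimal value attained by: σ = (1, 2, 3).
Answer: det⊕(C) = 4; verdict: NONSINGULAR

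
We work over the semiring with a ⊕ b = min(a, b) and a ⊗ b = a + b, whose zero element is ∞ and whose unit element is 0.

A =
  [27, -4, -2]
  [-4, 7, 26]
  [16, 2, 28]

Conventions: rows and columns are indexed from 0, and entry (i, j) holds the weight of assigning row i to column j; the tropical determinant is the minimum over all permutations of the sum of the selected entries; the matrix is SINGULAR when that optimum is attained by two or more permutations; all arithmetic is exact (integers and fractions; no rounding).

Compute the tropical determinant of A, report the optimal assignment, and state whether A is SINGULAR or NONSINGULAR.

σ = (0, 1, 2): 27 + 7 + 28 = 62
σ = (0, 2, 1): 27 + 26 + 2 = 55
σ = (1, 0, 2): (-4) + (-4) + 28 = 20
σ = (1, 2, 0): (-4) + 26 + 16 = 38
σ = (2, 0, 1): (-2) + (-4) + 2 = -4
σ = (2, 1, 0): (-2) + 7 + 16 = 21
Optimal value attained by: σ = (2, 0, 1).
Answer: det⊕(A) = -4; verdict: NONSINGULAR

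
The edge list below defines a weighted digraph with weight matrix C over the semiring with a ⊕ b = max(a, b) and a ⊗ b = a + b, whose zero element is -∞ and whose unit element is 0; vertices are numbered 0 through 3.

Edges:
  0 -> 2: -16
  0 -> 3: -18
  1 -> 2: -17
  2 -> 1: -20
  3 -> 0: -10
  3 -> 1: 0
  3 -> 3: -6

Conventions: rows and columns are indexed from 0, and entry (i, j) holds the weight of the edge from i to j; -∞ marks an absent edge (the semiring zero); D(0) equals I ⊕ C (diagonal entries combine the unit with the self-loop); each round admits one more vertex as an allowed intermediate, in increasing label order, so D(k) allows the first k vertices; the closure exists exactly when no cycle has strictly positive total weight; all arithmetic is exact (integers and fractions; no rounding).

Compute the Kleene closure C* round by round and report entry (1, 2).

D(0):
  [0, -∞, -16, -18]
  [-∞, 0, -17, -∞]
  [-∞, -20, 0, -∞]
  [-10, 0, -∞, 0]
D(1):
  [0, -∞, -16, -18]
  [-∞, 0, -17, -∞]
  [-∞, -20, 0, -∞]
  [-10, 0, -26, 0]
D(2):
  [0, -∞, -16, -18]
  [-∞, 0, -17, -∞]
  [-∞, -20, 0, -∞]
  [-10, 0, -17, 0]
D(3):
  [0, -36, -16, -18]
  [-∞, 0, -17, -∞]
  [-∞, -20, 0, -∞]
  [-10, 0, -17, 0]
D(4):
  [0, -18, -16, -18]
  [-∞, 0, -17, -∞]
  [-∞, -20, 0, -∞]
  [-10, 0, -17, 0]
Answer: C*[1][2] = -17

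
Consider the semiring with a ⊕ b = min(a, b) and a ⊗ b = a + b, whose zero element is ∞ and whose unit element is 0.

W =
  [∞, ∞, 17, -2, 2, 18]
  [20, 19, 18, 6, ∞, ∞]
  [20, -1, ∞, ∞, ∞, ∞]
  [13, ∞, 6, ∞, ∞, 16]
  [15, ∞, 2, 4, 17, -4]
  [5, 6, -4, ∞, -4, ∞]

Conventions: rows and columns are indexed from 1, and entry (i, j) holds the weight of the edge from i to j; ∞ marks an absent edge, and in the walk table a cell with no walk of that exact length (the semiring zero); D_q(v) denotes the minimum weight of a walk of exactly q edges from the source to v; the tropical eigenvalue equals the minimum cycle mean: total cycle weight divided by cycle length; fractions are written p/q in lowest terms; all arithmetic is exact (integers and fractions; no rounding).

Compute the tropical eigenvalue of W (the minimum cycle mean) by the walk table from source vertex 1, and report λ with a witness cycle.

q=0: [0, ∞, ∞, ∞, ∞, ∞]
q=1: [∞, ∞, 17, -2, 2, 18]
q=2: [11, 16, 4, 6, 14, -2]
q=3: [3, 3, -6, 9, -6, 10]
q=4: [9, -7, -4, -2, 5, -10]
q=5: [-5, -5, -14, -1, -14, 1]
q=6: [1, -15, -12, -10, -3, -18]
Optimal cycle mean attained by: cycle 5->6->5, total (-4) + (-4), length 2.
Answer: λ = -4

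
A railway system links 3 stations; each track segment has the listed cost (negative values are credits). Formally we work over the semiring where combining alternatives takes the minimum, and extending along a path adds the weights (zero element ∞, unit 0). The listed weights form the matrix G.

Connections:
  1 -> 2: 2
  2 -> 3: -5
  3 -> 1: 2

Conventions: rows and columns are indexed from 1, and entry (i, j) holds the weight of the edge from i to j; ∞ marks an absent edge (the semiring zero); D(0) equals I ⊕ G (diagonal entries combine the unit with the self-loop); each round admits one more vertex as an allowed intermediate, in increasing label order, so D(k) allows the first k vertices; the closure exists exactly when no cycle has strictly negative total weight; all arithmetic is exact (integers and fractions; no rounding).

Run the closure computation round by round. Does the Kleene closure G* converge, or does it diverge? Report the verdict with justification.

D(0):
  [0, 2, ∞]
  [∞, 0, -5]
  [2, ∞, 0]
D(1):
  [0, 2, ∞]
  [∞, 0, -5]
  [2, 4, 0]
Detection: at round 2, diagonal entry (3, 3) turns strictly negative.
Key observation: the cycle 3->1->2->3 has total weight 2 + 2 + (-5), which is strictly negative.
Answer: DIVERGES — negative cycle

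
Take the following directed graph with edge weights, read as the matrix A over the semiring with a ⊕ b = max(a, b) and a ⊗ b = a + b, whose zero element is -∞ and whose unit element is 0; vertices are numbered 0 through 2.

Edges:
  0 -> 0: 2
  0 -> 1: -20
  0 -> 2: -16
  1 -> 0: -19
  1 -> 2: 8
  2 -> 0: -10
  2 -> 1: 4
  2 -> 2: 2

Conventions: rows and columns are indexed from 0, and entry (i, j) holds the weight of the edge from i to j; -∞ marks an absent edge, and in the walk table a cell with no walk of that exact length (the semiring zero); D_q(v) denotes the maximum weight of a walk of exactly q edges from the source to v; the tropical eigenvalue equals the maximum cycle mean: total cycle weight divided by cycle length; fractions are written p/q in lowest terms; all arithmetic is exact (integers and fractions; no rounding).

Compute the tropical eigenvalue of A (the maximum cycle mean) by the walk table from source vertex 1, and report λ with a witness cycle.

q=0: [-∞, 0, -∞]
q=1: [-19, -∞, 8]
q=2: [-2, 12, 10]
q=3: [0, 14, 20]
Optimal cycle mean attained by: cycle 1->2->1, total 8 + 4, length 2.
Answer: λ = 6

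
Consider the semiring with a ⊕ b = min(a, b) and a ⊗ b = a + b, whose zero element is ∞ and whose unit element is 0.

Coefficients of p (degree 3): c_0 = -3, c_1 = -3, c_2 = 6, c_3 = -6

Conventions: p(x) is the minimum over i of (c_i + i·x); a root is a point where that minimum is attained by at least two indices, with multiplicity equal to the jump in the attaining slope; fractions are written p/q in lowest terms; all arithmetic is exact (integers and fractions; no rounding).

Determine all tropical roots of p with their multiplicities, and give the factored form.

hull edge (i=0, c=-3) to (i=3, c=-6): slope -1, span 3
Factored form: p(x) = -6 ⊗ (x ⊕ 1) ⊗ (x ⊕ 1) ⊗ (x ⊕ 1)
Answer: roots = 1 (mult 3)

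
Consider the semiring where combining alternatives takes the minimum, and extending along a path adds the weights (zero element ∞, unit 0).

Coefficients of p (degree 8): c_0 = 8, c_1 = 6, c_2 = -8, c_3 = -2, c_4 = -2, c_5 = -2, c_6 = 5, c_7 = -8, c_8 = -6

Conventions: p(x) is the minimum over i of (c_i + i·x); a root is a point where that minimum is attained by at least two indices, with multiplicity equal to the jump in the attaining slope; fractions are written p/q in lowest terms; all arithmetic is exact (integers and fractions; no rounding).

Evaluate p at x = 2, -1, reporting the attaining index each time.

p(2) = min(8+0·2=8, 6+1·2=8, -8+2·2=-4, -2+3·2=4, -2+4·2=6, -2+5·2=8, 5+6·2=17, -8+7·2=6, -6+8·2=10) = -4 (attained by i=2)
p(-1) = min(8+0·(-1)=8, 6+1·(-1)=5, -8+2·(-1)=-10, -2+3·(-1)=-5, -2+4·(-1)=-6, -2+5·(-1)=-7, 5+6·(-1)=-1, -8+7·(-1)=-15, -6+8·(-1)=-14) = -15 (attained by i=7)
Answer: p(2) = -4; p(-1) = -15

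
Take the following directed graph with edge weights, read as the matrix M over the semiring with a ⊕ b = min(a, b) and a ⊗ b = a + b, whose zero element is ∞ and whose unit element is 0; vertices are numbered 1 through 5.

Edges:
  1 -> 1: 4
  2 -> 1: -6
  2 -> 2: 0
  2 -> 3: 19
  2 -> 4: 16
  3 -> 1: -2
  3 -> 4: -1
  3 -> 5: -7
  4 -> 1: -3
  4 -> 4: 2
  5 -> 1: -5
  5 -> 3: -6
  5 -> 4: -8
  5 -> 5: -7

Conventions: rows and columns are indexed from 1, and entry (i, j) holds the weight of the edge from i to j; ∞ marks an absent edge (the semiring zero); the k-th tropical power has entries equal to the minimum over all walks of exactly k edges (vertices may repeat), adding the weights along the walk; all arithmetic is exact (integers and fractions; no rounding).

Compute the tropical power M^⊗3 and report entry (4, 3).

M^⊗2:
  [8, ∞, ∞, ∞, ∞]
  [-6, 0, 19, 16, 12]
  [-12, ∞, -13, -15, -14]
  [-1, ∞, ∞, 4, ∞]
  [-12, ∞, -13, -15, -14]
M^⊗3:
  [12, ∞, ∞, ∞, ∞]
  [-6, 0, 6, 4, 5]
  [-19, ∞, -20, -22, -21]
  [1, ∞, ∞, 6, ∞]
  [-19, ∞, -20, -22, -21]
Key observation: no walk of exactly 3 edges connects these vertices, so the entry is the semiring zero.
Answer: (M^⊗3)[4][3] = ∞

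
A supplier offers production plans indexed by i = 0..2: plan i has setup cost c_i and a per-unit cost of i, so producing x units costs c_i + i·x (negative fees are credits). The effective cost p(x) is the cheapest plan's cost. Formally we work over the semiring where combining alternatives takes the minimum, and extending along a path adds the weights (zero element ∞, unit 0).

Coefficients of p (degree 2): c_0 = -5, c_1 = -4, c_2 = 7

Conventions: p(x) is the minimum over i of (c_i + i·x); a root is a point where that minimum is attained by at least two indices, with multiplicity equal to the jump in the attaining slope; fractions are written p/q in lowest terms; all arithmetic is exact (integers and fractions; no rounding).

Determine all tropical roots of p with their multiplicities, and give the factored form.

hull edge (i=0, c=-5) to (i=1, c=-4): slope 1, span 1
hull edge (i=1, c=-4) to (i=2, c=7): slope 11, span 1
Factored form: p(x) = 7 ⊗ (x ⊕ (-11)) ⊗ (x ⊕ (-1))
Answer: roots = -11 (mult 1), -1 (mult 1)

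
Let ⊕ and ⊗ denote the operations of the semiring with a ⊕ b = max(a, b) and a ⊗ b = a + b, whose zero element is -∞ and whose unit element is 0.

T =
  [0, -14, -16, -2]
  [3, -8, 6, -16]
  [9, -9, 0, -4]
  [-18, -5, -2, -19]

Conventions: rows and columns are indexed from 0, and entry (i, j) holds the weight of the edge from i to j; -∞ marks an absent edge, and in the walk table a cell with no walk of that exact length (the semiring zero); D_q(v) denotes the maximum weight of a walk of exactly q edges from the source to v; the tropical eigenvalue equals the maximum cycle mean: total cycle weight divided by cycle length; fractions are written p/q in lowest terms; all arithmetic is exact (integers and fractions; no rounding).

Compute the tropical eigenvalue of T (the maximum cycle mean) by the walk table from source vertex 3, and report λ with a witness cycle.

q=0: [-∞, -∞, -∞, 0]
q=1: [-18, -5, -2, -19]
q=2: [7, -11, 1, -6]
q=3: [10, -7, 1, 5]
q=4: [10, 0, 3, 8]
Optimal cycle mean attained by: cycle 0->3->1->2->0, total (-2) + (-5) + 6 + 9, length 4.
Answer: λ = 2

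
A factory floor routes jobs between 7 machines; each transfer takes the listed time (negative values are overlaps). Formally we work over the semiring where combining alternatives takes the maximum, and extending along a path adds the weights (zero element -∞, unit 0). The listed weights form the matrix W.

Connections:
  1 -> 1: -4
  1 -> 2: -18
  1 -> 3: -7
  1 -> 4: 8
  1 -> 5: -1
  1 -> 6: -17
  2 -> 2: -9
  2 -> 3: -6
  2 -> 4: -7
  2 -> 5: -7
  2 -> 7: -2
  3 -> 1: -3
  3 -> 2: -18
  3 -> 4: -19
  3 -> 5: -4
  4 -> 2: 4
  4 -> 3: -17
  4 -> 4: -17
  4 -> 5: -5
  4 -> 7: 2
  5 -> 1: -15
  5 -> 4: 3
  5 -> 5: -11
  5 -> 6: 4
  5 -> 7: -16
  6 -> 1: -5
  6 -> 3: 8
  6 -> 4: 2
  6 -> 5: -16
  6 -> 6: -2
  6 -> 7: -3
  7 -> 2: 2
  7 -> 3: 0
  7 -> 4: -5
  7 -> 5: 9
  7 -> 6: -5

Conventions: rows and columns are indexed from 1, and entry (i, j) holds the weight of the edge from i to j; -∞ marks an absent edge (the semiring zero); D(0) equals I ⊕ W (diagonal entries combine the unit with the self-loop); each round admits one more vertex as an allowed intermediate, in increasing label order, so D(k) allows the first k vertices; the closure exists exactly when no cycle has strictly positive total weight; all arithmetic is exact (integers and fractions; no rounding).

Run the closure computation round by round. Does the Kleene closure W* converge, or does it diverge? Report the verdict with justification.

D(0):
  [0, -18, -7, 8, -1, -17, -∞]
  [-∞, 0, -6, -7, -7, -∞, -2]
  [-3, -18, 0, -19, -4, -∞, -∞]
  [-∞, 4, -17, 0, -5, -∞, 2]
  [-15, -∞, -∞, 3, 0, 4, -16]
  [-5, -∞, 8, 2, -16, 0, -3]
  [-∞, 2, 0, -5, 9, -5, 0]
D(1):
  [0, -18, -7, 8, -1, -17, -∞]
  [-∞, 0, -6, -7, -7, -∞, -2]
  [-3, -18, 0, 5, -4, -20, -∞]
  [-∞, 4, -17, 0, -5, -∞, 2]
  [-15, -33, -22, 3, 0, 4, -16]
  [-5, -23, 8, 3, -6, 0, -3]
  [-∞, 2, 0, -5, 9, -5, 0]
D(2):
  [0, -18, -7, 8, -1, -17, -20]
  [-∞, 0, -6, -7, -7, -∞, -2]
  [-3, -18, 0, 5, -4, -20, -20]
  [-∞, 4, -2, 0, -3, -∞, 2]
  [-15, -33, -22, 3, 0, 4, -16]
  [-5, -23, 8, 3, -6, 0, -3]
  [-∞, 2, 0, -5, 9, -5, 0]
Detection: at round 3, diagonal entry (4, 4) turns strictly positive.
Key observation: the cycle 4->2->3->1->4 has total weight 4 + (-6) + (-3) + 8, which is strictly positive.
Answer: DIVERGES — positive cycle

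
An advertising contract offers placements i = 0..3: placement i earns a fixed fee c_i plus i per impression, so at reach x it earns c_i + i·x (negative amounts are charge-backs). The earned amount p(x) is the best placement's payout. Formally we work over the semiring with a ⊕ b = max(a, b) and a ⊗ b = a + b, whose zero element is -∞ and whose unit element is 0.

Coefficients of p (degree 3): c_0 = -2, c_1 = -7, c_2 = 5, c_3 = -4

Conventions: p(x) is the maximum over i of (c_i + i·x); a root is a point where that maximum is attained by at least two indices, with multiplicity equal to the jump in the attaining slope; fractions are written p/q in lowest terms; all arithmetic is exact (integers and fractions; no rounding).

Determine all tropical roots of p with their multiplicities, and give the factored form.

hull edge (i=0, c=-2) to (i=2, c=5): slope 7/2, span 2
hull edge (i=2, c=5) to (i=3, c=-4): slope -9, span 1
Factored form: p(x) = -4 ⊗ (x ⊕ (-7/2)) ⊗ (x ⊕ (-7/2)) ⊗ (x ⊕ 9)
Answer: roots = -7/2 (mult 2), 9 (mult 1)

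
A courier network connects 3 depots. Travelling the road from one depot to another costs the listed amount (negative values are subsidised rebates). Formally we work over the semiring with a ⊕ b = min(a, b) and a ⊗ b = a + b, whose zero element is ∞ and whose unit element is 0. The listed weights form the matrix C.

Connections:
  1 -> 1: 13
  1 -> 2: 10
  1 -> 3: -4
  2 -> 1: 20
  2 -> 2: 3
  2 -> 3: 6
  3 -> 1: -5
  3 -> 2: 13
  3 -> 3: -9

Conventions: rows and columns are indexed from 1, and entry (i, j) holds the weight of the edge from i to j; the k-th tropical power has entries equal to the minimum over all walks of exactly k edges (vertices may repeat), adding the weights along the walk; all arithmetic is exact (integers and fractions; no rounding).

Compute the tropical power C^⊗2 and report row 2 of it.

C^⊗2:
  [-9, 9, -13]
  [1, 6, -3]
  [-14, 4, -18]
Answer: row 2 of C^⊗2 = [1, 6, -3]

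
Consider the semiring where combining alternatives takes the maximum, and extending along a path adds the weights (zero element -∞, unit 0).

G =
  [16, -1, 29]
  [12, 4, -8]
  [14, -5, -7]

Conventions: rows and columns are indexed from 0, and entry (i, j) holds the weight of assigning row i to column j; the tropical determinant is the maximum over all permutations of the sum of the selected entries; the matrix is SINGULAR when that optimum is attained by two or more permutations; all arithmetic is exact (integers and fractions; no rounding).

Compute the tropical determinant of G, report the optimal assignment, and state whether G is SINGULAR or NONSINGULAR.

σ = (0, 1, 2): 16 + 4 + (-7) = 13
σ = (0, 2, 1): 16 + (-8) + (-5) = 3
σ = (1, 0, 2): (-1) + 12 + (-7) = 4
σ = (1, 2, 0): (-1) + (-8) + 14 = 5
σ = (2, 0, 1): 29 + 12 + (-5) = 36
σ = (2, 1, 0): 29 + 4 + 14 = 47
Optimal value attained by: σ = (2, 1, 0).
Answer: det⊕(G) = 47; verdict: NONSINGULAR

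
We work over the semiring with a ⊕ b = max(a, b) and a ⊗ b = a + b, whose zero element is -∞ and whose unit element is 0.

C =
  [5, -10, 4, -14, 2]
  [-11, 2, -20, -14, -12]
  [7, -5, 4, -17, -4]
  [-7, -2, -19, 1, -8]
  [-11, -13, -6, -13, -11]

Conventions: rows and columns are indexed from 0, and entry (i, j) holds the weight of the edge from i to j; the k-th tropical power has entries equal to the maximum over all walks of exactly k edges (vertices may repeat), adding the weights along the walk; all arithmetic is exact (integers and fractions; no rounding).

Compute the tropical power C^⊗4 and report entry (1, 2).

C^⊗2:
  [11, -1, 9, -9, 7]
  [-6, 4, -7, -12, -9]
  [12, -1, 11, -7, 9]
  [-2, 0, -3, 2, -5]
  [1, -11, -2, -12, -9]
C^⊗3:
  [16, 4, 15, -3, 13]
  [0, 6, -2, -10, -4]
  [18, 6, 16, -2, 14]
  [4, 2, 2, 3, 0]
  [6, -7, 5, -11, 3]
C^⊗4:
  [22, 10, 20, 2, 18]
  [5, 8, 4, -8, 2]
  [23, 11, 22, 4, 20]
  [9, 4, 8, 4, 6]
  [12, 0, 10, -8, 8]
Key observation: the optimum is the walk 1->0->2->0->2, with weight (-11) + 4 + 7 + 4 = 4.
Optimal value attained by: walk 1->0->2->0->2.
Answer: (C^⊗4)[1][2] = 4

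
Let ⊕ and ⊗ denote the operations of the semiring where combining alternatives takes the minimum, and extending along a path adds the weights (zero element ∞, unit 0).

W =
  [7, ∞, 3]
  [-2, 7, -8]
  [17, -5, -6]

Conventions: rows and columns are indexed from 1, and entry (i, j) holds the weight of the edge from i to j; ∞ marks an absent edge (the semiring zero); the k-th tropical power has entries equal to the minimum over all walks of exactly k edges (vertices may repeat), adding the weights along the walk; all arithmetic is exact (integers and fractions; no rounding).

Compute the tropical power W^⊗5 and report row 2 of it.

W^⊗2:
  [14, -2, -3]
  [5, -13, -14]
  [-7, -11, -13]
W^⊗3:
  [-4, -8, -10]
  [-15, -19, -21]
  [-13, -18, -19]
W^⊗4:
  [-10, -15, -16]
  [-21, -26, -27]
  [-20, -24, -26]
W^⊗5:
  [-17, -21, -23]
  [-28, -32, -34]
  [-26, -31, -32]
Answer: row 2 of W^⊗5 = [-28, -32, -34]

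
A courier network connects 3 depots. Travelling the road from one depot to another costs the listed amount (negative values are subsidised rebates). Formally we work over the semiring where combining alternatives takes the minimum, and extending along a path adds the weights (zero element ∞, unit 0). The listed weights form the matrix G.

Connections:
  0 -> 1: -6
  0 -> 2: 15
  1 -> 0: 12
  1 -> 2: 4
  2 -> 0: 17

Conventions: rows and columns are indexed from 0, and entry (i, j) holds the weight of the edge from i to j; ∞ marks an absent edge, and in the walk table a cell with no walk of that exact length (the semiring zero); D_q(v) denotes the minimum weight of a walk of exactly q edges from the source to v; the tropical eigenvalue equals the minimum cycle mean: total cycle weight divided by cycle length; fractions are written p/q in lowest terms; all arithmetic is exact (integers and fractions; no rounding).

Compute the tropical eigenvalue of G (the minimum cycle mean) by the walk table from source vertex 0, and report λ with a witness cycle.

q=0: [0, ∞, ∞]
q=1: [∞, -6, 15]
q=2: [6, ∞, -2]
q=3: [15, 0, 21]
Optimal cycle mean attained by: cycle 0->1->0, total (-6) + 12, length 2.
Answer: λ = 3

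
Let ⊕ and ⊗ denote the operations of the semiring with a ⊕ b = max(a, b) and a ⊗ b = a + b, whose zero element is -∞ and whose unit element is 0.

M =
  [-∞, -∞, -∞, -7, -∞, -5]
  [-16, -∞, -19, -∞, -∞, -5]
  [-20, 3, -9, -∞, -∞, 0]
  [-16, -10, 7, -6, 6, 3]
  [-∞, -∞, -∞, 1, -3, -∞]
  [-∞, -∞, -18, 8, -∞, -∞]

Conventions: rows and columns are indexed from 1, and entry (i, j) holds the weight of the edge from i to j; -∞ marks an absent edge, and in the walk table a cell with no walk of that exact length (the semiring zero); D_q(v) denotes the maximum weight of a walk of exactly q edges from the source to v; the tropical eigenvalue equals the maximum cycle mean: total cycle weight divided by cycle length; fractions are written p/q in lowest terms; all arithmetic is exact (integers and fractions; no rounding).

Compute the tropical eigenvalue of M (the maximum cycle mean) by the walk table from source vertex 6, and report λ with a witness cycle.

q=0: [-∞, -∞, -∞, -∞, -∞, 0]
q=1: [-∞, -∞, -18, 8, -∞, -∞]
q=2: [-8, -2, 15, 2, 14, 11]
q=3: [-5, 18, 9, 19, 11, 15]
q=4: [3, 12, 26, 23, 25, 22]
q=5: [7, 29, 30, 30, 29, 26]
q=6: [14, 33, 37, 34, 36, 33]
Optimal cycle mean attained by: cycle 4->6->4, total 3 + 8, length 2.
Answer: λ = 11/2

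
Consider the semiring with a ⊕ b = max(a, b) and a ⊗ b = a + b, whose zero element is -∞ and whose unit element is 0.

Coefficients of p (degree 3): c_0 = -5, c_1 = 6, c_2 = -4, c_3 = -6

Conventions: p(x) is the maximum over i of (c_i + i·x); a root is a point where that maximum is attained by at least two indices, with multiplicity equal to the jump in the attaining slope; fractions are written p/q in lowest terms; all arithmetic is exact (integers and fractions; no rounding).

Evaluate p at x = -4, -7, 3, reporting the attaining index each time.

p(-4) = max(-5+0·(-4)=-5, 6+1·(-4)=2, -4+2·(-4)=-12, -6+3·(-4)=-18) = 2 (attained by i=1)
p(-7) = max(-5+0·(-7)=-5, 6+1·(-7)=-1, -4+2·(-7)=-18, -6+3·(-7)=-27) = -1 (attained by i=1)
p(3) = max(-5+0·3=-5, 6+1·3=9, -4+2·3=2, -6+3·3=3) = 9 (attained by i=1)
Answer: p(-4) = 2; p(-7) = -1; p(3) = 9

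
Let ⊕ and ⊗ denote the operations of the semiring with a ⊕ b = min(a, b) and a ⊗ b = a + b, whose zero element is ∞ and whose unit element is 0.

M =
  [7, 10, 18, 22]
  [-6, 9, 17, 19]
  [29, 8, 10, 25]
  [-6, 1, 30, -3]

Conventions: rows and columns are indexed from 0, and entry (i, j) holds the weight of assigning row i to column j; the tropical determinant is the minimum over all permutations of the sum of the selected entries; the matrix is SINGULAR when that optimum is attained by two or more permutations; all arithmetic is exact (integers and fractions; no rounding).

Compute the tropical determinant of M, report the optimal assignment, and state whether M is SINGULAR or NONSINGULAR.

σ = (0, 1, 2, 3): 7 + 9 + 10 + (-3) = 23
σ = (0, 1, 3, 2): 7 + 9 + 25 + 30 = 71
σ = (0, 2, 1, 3): 7 + 17 + 8 + (-3) = 29
σ = (0, 2, 3, 1): 7 + 17 + 25 + 1 = 50
σ = (0, 3, 1, 2): 7 + 19 + 8 + 30 = 64
σ = (0, 3, 2, 1): 7 + 19 + 10 + 1 = 37
σ = (1, 0, 2, 3): 10 + (-6) + 10 + (-3) = 11
σ = (1, 0, 3, 2): 10 + (-6) + 25 + 30 = 59
σ = (1, 2, 0, 3): 10 + 17 + 29 + (-3) = 53
σ = (1, 2, 3, 0): 10 + 17 + 25 + (-6) = 46
σ = (1, 3, 0, 2): 10 + 19 + 29 + 30 = 88
σ = (1, 3, 2, 0): 10 + 19 + 10 + (-6) = 33
σ = (2, 0, 1, 3): 18 + (-6) + 8 + (-3) = 17
σ = (2, 0, 3, 1): 18 + (-6) + 25 + 1 = 38
σ = (2, 1, 0, 3): 18 + 9 + 29 + (-3) = 53
σ = (2, 1, 3, 0): 18 + 9 + 25 + (-6) = 46
σ = (2, 3, 0, 1): 18 + 19 + 29 + 1 = 67
σ = (2, 3, 1, 0): 18 + 19 + 8 + (-6) = 39
σ = (3, 0, 1, 2): 22 + (-6) + 8 + 30 = 54
σ = (3, 0, 2, 1): 22 + (-6) + 10 + 1 = 27
σ = (3, 1, 0, 2): 22 + 9 + 29 + 30 = 90
σ = (3, 1, 2, 0): 22 + 9 + 10 + (-6) = 35
σ = (3, 2, 0, 1): 22 + 17 + 29 + 1 = 69
σ = (3, 2, 1, 0): 22 + 17 + 8 + (-6) = 41
Optimal value attained by: σ = (1, 0, 2, 3).
Answer: det⊕(M) = 11; verdict: NONSINGULAR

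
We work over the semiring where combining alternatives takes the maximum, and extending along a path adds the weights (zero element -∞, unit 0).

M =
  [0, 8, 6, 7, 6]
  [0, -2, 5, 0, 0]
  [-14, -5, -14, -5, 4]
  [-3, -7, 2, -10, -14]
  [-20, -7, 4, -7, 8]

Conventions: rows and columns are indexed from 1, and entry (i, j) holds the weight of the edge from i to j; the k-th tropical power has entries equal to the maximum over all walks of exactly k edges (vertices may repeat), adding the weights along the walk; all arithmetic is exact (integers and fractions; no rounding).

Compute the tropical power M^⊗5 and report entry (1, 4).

M^⊗2:
  [8, 8, 13, 8, 14]
  [0, 8, 6, 7, 9]
  [-5, -3, 8, -3, 12]
  [-3, 5, 3, 4, 6]
  [-7, 1, 12, 1, 16]
M^⊗3:
  [8, 16, 18, 15, 22]
  [8, 8, 13, 8, 17]
  [-3, 5, 16, 5, 20]
  [5, 5, 10, 5, 14]
  [1, 9, 20, 9, 24]
M^⊗4:
  [16, 16, 26, 16, 30]
  [8, 16, 21, 15, 25]
  [5, 13, 24, 13, 28]
  [5, 13, 18, 12, 22]
  [9, 17, 28, 17, 32]
M^⊗5:
  [16, 24, 34, 23, 38]
  [16, 18, 29, 18, 33]
  [13, 21, 32, 21, 36]
  [13, 15, 26, 15, 30]
  [17, 25, 36, 25, 40]
Key observation: the optimum is the walk 1->2->1->2->1->4, with weight 8 + 0 + 8 + 0 + 7 = 23.
Optimal value attained by: walk 1->2->1->2->1->4.
Answer: (M^⊗5)[1][4] = 23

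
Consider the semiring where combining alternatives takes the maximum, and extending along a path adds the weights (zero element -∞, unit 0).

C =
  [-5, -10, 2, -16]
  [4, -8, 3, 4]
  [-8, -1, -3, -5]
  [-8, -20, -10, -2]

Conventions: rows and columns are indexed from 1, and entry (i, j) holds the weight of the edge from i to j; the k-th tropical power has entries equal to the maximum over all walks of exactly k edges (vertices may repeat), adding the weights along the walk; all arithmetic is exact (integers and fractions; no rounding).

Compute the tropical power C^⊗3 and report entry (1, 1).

C^⊗2:
  [-6, 1, -1, -3]
  [-1, 2, 6, 2]
  [3, -4, 2, 3]
  [-10, -11, -6, -4]
C^⊗3:
  [5, -2, 4, 5]
  [6, 5, 5, 6]
  [0, 1, 5, 1]
  [-7, -7, -8, -6]
Key observation: the optimum is the walk 1->3->2->1, with weight 2 + (-1) + 4 = 5.
Optimal value attained by: walk 1->3->2->1.
Answer: (C^⊗3)[1][1] = 5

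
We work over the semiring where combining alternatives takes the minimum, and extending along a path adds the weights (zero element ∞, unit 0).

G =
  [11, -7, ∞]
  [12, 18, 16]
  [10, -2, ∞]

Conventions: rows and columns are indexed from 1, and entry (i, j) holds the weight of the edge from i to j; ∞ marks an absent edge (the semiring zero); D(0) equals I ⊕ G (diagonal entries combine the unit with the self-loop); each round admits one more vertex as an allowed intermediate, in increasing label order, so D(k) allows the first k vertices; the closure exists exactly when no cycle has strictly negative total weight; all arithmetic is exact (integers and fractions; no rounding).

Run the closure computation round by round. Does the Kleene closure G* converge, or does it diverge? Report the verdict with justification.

D(0):
  [0, -7, ∞]
  [12, 0, 16]
  [10, -2, 0]
D(1):
  [0, -7, ∞]
  [12, 0, 16]
  [10, -2, 0]
D(2):
  [0, -7, 9]
  [12, 0, 16]
  [10, -2, 0]
D(3):
  [0, -7, 9]
  [12, 0, 16]
  [10, -2, 0]
Key observation: every diagonal entry stays at the unit through all rounds, so no improving cycle exists.
Answer: CONVERGES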